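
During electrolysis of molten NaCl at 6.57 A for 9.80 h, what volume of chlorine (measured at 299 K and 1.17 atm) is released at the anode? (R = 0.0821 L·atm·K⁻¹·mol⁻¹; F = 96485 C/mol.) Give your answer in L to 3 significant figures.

25.2 L

Q = 6.57 A × 35280 s = 2.318×10^5 C
n(e⁻) = Q/F = 2.318×10^5/96485 = 2.402 mol
2Cl⁻ → Cl₂ + 2e⁻, so n(Cl₂) = 2.402 / 2 = 1.201 mol
V = nRT/P = 1.201 × 0.0821 × 299 / 1.17 = 25.20 L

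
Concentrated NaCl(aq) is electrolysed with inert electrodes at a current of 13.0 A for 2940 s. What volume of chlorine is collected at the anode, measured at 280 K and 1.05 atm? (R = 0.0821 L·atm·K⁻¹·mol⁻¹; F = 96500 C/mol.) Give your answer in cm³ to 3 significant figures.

4340 cm³

Charge passed = 13.0 × 2940 = 38220 C
n(e⁻) = 38220 / 96500 = 0.3961 mol
2Cl⁻ → Cl₂ + 2e⁻, so n(Cl₂) = 0.3961 / 2 = 0.1981 mol
V = nRT/P = 0.1981 × 0.0821 × 280 / 1.05 = 4.337 L
= 4340 cm³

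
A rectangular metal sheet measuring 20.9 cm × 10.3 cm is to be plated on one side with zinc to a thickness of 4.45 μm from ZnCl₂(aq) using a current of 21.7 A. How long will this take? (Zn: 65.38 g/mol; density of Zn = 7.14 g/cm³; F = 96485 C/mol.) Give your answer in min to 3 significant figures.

1.55 min

Plated area = 20.9 × 10.3 = 215.3 cm²
Volume = 215.3 × 4.45×10⁻⁴ cm = 0.09581 cm³
m(Zn) = 0.09581 × 7.14 = 0.6841 g
n(Zn) = 0.6841 / 65.38 = 0.01046 mol; n(e⁻) = 2 × 0.01046 = 0.02092 mol
Q = 0.02092 × 96485 = 2018 C
t = 2018 / 21.7 = 93.00 s = 1.55 min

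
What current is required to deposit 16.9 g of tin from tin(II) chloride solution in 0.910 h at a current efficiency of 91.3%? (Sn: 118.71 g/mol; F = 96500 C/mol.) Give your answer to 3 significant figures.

n(Sn) = 16.9 / 118.71 = 0.1424 mol
Sn²⁺ + 2e⁻ → Sn, so n(e⁻) = 2 × 0.1424 = 0.2848 mol
Q = 0.2848 × 96500 / 0.913 = 30100 C
I = Q / t = 30100 / 3276 s = 9.19 A

9.19 A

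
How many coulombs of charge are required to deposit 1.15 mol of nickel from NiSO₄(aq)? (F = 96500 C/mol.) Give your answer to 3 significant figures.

Ni²⁺ + 2e⁻ → Ni, so n(e⁻) = 2 × 1.15 = 2.300 mol
Q = 2.300 × 96500 = 2.220×10^5 C

2.22×10^5 C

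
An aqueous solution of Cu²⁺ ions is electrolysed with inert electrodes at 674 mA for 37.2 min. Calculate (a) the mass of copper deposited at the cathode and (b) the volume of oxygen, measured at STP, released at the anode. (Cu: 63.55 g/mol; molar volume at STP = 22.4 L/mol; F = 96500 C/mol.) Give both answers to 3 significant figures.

0.495 g Cu; 0.0873 L O₂

Q = 0.674 × 2232 = 1504 C; n(e⁻) = 1504 / 96500 = 0.01559 mol
Cathode: Cu²⁺ + 2e⁻ → Cu → n(Cu) = 0.01559/2 = 0.007795 mol → 0.495 g
Anode: 2H₂O → O₂ + 4H⁺ + 4e⁻ → n(O₂) = 0.01559/4 = 0.003898 mol → 0.0873 L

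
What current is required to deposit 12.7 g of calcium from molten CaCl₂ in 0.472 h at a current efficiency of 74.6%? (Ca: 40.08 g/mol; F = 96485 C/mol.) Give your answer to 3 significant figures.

n(Ca) = 12.7 / 40.08 = 0.3169 mol
Ca²⁺ + 2e⁻ → Ca, so n(e⁻) = 2 × 0.3169 = 0.6338 mol
Q = 0.6338 × 96485 / 0.746 = 81970 C
I = Q / t = 81970 / 1699.2 s = 48.2 A

48.2 A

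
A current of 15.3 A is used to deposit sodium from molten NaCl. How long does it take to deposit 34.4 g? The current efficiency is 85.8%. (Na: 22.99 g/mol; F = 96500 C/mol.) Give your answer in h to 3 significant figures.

3.06 h

n(Na) = 34.4 / 22.99 = 1.496 mol
Na⁺ + e⁻ → Na, so n(e⁻) = 1.496 mol
Q = 1.496 × 96500 / 0.858 = 1.683×10^5 C
t = Q / I = 1.683×10^5 / 15.3 = 11000 s = 3.06 h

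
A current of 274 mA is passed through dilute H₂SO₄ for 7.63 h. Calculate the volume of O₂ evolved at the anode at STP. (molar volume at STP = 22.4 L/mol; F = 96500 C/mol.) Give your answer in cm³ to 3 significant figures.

Q = 0.274 A × 27468 s = 7526 C
n(e⁻) = 7526 / 96500 = 0.07799 mol
2H₂O → O₂ + 4H⁺ + 4e⁻, so n(O₂) = 0.07799 / 4 = 0.01950 mol
V = 0.01950 × 22.4 = 0.4368 L
= 437 cm³

437 cm³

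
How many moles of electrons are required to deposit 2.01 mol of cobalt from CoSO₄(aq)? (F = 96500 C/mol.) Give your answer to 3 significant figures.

4.02 mol

Co²⁺ + 2e⁻ → Co, so n(e⁻) = 2 × 2.01 = 4.020 mol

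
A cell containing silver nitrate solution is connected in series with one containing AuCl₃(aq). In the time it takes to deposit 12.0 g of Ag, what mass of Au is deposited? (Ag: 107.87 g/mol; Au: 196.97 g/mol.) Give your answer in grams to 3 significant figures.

7.30 g

n(Ag) = 12.0 / 107.87 = 0.1112 mol
Ag⁺ + e⁻ → Ag, so n(e⁻) = 0.1112 mol
In series, the same 0.1112 mol of electrons flows through the second cell.
Au³⁺ + 3e⁻ → Au, so n(Au) = 0.1112 / 3 = 0.03707 mol
m(Au) = 0.03707 × 196.97 = 7.30 g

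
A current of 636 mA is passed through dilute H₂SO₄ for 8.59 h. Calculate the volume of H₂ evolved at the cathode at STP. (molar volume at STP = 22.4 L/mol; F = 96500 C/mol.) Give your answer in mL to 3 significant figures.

Q = 0.636 A × 30924 s = 19670 C
n(e⁻) = Q/F = 19670/96500 = 0.2038 mol
2H⁺ + 2e⁻ → H₂, so n(H₂) = 0.2038 / 2 = 0.1019 mol
V = 0.1019 × 22.4 = 2.283 L
= 2280 mL

2280 mL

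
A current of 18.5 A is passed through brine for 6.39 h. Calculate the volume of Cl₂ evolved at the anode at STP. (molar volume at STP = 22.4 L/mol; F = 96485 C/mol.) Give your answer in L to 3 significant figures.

Charge passed = 18.5 × 23004 = 4.256×10^5 C
n(e⁻) = Q/F = 4.256×10^5/96485 = 4.411 mol
2Cl⁻ → Cl₂ + 2e⁻, so n(Cl₂) = 4.411 / 2 = 2.206 mol
V = 2.206 × 22.4 = 49.41 L

49.4 L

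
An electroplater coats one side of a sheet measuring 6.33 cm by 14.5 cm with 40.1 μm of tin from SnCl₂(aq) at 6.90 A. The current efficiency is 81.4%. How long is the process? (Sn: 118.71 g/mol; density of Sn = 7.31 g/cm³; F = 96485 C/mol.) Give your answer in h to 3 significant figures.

0.216 h

Plated area = 6.33 × 14.5 = 91.79 cm²
Volume = 91.79 × 40.1×10⁻⁴ cm = 0.3681 cm³
m(Sn) = 0.3681 × 7.31 = 2.691 g
n(Sn) = 2.691 / 118.71 = 0.02267 mol; n(e⁻) = 2 × 0.02267 = 0.04534 mol
Q = 0.04534 × 96485 / 0.814 = 5374 C
t = 5374 / 6.90 = 778.8 s = 0.216 h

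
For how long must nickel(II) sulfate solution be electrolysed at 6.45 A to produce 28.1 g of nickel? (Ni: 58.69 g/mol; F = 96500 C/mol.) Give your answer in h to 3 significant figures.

3.98 h

n(Ni) = 28.1 / 58.69 = 0.4788 mol
Ni²⁺ + 2e⁻ → Ni, so n(e⁻) = 2 × 0.4788 = 0.9576 mol
Q = 0.9576 × 96500 = 92410 C
t = Q / I = 92410 / 6.45 = 14330 s = 3.98 h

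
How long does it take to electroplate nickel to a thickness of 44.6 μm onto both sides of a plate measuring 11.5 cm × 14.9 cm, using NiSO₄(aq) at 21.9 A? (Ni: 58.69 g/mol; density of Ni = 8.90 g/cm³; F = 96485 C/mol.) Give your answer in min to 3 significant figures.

34.0 min

Plated area = 2 × 11.5 × 14.9 = 342.7 cm²
Volume = 342.7 × 44.6×10⁻⁴ cm = 1.528 cm³
m(Ni) = 1.528 × 8.90 = 13.60 g
n(Ni) = 13.60 / 58.69 = 0.2317 mol; n(e⁻) = 2 × 0.2317 = 0.4634 mol
Q = 0.4634 × 96485 = 44710 C
t = 44710 / 21.9 = 2042 s = 34.0 min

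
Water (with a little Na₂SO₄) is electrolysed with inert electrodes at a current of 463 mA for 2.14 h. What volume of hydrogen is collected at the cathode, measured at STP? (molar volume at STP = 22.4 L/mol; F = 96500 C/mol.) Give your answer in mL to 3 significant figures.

Q = It = 0.463 × 7704 = 3567 C
n(e⁻) = 3567 / 96500 = 0.03696 mol
2H⁺ + 2e⁻ → H₂, so n(H₂) = 0.03696 / 2 = 0.01848 mol
V = 0.01848 × 22.4 = 0.4140 L
= 414 mL

414 mL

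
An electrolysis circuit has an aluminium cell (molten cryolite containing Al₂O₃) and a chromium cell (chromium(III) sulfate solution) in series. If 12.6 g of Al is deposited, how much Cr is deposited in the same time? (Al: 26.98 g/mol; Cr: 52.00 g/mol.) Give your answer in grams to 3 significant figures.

24.3 g

n(Al) = 12.6 / 26.98 = 0.4670 mol
Al³⁺ + 3e⁻ → Al, so n(e⁻) = 3 × 0.4670 = 1.401 mol
Since the cells are in series, n(e⁻) in the Cr cell is also 1.401 mol.
Cr³⁺ + 3e⁻ → Cr, so n(Cr) = 1.401 / 3 = 0.4670 mol
m(Cr) = 0.4670 × 52.00 = 24.3 g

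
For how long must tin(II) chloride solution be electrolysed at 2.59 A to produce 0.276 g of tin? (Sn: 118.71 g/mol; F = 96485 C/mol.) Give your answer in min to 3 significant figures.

n(Sn) = 0.276 / 118.71 = 0.002325 mol
Sn²⁺ + 2e⁻ → Sn, so n(e⁻) = 2 × 0.002325 = 0.004650 mol
Q = 0.004650 × 96485 = 448.7 C
t = Q / I = 448.7 / 2.59 = 173.2 s = 2.89 min

2.89 min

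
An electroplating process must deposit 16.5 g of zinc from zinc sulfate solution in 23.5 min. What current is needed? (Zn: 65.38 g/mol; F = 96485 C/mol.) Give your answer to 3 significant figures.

n(Zn) = 16.5 / 65.38 = 0.2524 mol
Zn²⁺ + 2e⁻ → Zn, so n(e⁻) = 2 × 0.2524 = 0.5048 mol
Q = 0.5048 × 96485 = 48710 C
I = Q / t = 48710 / 1410 s = 34.5 A

34.5 A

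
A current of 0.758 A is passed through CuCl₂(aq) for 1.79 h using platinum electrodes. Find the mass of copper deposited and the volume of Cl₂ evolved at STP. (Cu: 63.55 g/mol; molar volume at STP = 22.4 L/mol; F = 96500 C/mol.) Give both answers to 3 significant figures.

1.61 g Cu; 0.567 L Cl₂

Q = 0.758 × 6444 = 4885 C; n(e⁻) = 4885 / 96500 = 0.05062 mol
Cathode: Cu²⁺ + 2e⁻ → Cu → n(Cu) = 0.05062/2 = 0.02531 mol → 1.61 g
Anode: 2Cl⁻ → Cl₂ + 2e⁻ → n(Cl₂) = 0.05062/2 = 0.02531 mol → 0.567 L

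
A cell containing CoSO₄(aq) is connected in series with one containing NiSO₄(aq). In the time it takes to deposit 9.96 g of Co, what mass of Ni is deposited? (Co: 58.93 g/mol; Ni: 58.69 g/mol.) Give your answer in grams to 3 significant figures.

9.92 g

n(Co) = 9.96 / 58.93 = 0.1690 mol
Co²⁺ + 2e⁻ → Co, so n(e⁻) = 2 × 0.1690 = 0.3380 mol
Since the cells are in series, n(e⁻) in the Ni cell is also 0.3380 mol.
Ni²⁺ + 2e⁻ → Ni, so n(Ni) = 0.3380 / 2 = 0.1690 mol
m(Ni) = 0.1690 × 58.69 = 9.92 g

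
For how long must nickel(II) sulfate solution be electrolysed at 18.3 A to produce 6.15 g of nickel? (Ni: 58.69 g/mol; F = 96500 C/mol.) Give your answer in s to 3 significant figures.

n(Ni) = 6.15 / 58.69 = 0.1048 mol
Ni²⁺ + 2e⁻ → Ni, so n(e⁻) = 2 × 0.1048 = 0.2096 mol
Q = 0.2096 × 96500 = 20230 C
t = Q / I = 20230 / 18.3 = 1105 s

1110 s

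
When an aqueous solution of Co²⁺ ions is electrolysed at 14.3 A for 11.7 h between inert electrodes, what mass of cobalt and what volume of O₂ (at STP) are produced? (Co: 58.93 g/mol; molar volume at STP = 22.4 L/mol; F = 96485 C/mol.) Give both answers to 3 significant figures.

184 g Co; 35.0 L O₂

Q = 14.3 × 42120 = 6.023×10^5 C; n(e⁻) = 6.023×10^5 / 96485 = 6.242 mol
Cathode: Co²⁺ + 2e⁻ → Co → n(Co) = 6.242/2 = 3.121 mol → 184 g
Anode: 2H₂O → O₂ + 4H⁺ + 4e⁻ → n(O₂) = 6.242/4 = 1.561 mol → 35.0 L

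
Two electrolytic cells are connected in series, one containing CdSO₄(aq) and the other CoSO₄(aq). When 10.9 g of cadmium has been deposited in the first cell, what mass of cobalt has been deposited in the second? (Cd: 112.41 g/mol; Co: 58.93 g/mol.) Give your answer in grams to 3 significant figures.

n(Cd) = 10.9 / 112.41 = 0.09697 mol
Cd²⁺ + 2e⁻ → Cd, so n(e⁻) = 2 × 0.09697 = 0.1939 mol
Same current for the same time ⇒ same n(e⁻) = 0.1939 mol in both cells.
Co²⁺ + 2e⁻ → Co, so n(Co) = 0.1939 / 2 = 0.09695 mol
m(Co) = 0.09695 × 58.93 = 5.71 g

5.71 g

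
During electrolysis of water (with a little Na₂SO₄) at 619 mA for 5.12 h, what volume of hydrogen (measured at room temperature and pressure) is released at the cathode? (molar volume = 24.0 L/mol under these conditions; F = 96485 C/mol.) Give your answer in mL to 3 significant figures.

1420 mL

Charge passed = 0.619 × 18432 = 11410 C
Moles of electrons = 11410 / 96485 = 0.1183 mol
2H⁺ + 2e⁻ → H₂, so n(H₂) = 0.1183 / 2 = 0.05915 mol
V = 0.05915 × 24.0 = 1.420 L
= 1420 mL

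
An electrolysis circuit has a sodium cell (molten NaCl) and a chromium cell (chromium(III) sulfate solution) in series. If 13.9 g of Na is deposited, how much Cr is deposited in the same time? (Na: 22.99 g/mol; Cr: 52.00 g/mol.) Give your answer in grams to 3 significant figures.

10.5 g

n(Na) = 13.9 / 22.99 = 0.6046 mol
Na⁺ + e⁻ → Na, so n(e⁻) = 0.6046 mol
Same current for the same time ⇒ same n(e⁻) = 0.6046 mol in both cells.
Cr³⁺ + 3e⁻ → Cr, so n(Cr) = 0.6046 / 3 = 0.2015 mol
m(Cr) = 0.2015 × 52.00 = 10.5 g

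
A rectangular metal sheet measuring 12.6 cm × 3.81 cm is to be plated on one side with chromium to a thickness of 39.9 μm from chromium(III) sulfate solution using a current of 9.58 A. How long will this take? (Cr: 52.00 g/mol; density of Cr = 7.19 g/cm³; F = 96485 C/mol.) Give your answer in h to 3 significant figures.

Plated area = 12.6 × 3.81 = 48.01 cm²
Volume = 48.01 × 39.9×10⁻⁴ cm = 0.1916 cm³
m(Cr) = 0.1916 × 7.19 = 1.378 g
n(Cr) = 1.378 / 52.00 = 0.02650 mol; n(e⁻) = 3 × 0.02650 = 0.07950 mol
Q = 0.07950 × 96485 = 7671 C
t = 7671 / 9.58 = 800.7 s = 0.222 h

0.222 h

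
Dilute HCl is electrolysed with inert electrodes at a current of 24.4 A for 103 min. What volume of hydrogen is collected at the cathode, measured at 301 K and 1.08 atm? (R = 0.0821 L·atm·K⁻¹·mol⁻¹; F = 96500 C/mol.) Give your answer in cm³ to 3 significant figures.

Q = 24.4 A × 6180 s = 1.508×10^5 C
n(e⁻) = Q/F = 1.508×10^5/96500 = 1.563 mol
2H⁺ + 2e⁻ → H₂, so n(H₂) = 1.563 / 2 = 0.7815 mol
V = nRT/P = 0.7815 × 0.0821 × 301 / 1.08 = 17.88 L
= 17900 cm³

17900 cm³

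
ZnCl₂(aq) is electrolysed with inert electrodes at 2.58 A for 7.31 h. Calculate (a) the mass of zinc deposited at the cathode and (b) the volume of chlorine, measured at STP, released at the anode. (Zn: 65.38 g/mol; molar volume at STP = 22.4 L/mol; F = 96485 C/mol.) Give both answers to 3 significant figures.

23.0 g Zn; 7.88 L Cl₂

Q = 2.58 × 26316 = 67900 C; n(e⁻) = 67900 / 96485 = 0.7037 mol
Cathode: Zn²⁺ + 2e⁻ → Zn → n(Zn) = 0.7037/2 = 0.3519 mol → 23.0 g
Anode: 2Cl⁻ → Cl₂ + 2e⁻ → n(Cl₂) = 0.7037/2 = 0.3519 mol → 7.88 L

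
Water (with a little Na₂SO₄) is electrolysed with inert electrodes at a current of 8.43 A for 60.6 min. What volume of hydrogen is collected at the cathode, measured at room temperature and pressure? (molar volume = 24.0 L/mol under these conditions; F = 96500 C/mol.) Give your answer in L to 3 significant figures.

3.81 L

Charge passed = 8.43 × 3636 = 30650 C
Moles of electrons = 30650 / 96500 = 0.3176 mol
2H⁺ + 2e⁻ → H₂, so n(H₂) = 0.3176 / 2 = 0.1588 mol
V = 0.1588 × 24.0 = 3.811 L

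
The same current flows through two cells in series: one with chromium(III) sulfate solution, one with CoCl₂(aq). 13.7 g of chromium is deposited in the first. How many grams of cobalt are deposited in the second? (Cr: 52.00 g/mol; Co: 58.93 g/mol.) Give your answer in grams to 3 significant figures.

23.3 g

n(Cr) = 13.7 / 52.00 = 0.2635 mol
Cr³⁺ + 3e⁻ → Cr, so n(e⁻) = 3 × 0.2635 = 0.7905 mol
In series, the same 0.7905 mol of electrons flows through the second cell.
Co²⁺ + 2e⁻ → Co, so n(Co) = 0.7905 / 2 = 0.3953 mol
m(Co) = 0.3953 × 58.93 = 23.3 g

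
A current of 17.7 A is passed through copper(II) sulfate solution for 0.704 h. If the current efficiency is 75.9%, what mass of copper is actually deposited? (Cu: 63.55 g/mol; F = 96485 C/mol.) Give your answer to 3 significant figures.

Q = 17.7 × 2534.4 = 44860 C
n(e⁻) = 44860 / 96485 = 0.4649 mol
Cu²⁺ + 2e⁻ → Cu, so theoretical m(Cu) = 0.2325 × 63.55 = 14.78 g
Actual mass = 75.9% × 14.78 = 11.2 g

11.2 g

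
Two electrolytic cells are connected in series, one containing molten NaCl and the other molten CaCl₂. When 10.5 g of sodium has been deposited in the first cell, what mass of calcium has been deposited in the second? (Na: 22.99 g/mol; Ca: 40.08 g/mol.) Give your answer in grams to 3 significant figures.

9.15 g

n(Na) = 10.5 / 22.99 = 0.4567 mol
Na⁺ + e⁻ → Na, so n(e⁻) = 0.4567 mol
Same current for the same time ⇒ same n(e⁻) = 0.4567 mol in both cells.
Ca²⁺ + 2e⁻ → Ca, so n(Ca) = 0.4567 / 2 = 0.2284 mol
m(Ca) = 0.2284 × 40.08 = 9.15 g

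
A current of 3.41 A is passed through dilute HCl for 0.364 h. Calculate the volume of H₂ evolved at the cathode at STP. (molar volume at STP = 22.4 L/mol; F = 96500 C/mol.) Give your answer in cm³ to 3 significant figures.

Q = It = 3.41 × 1310.4 = 4468 C
n(e⁻) = 4468 / 96500 = 0.04630 mol
2H⁺ + 2e⁻ → H₂, so n(H₂) = 0.04630 / 2 = 0.02315 mol
V = 0.02315 × 22.4 = 0.5186 L
= 519 cm³

519 cm³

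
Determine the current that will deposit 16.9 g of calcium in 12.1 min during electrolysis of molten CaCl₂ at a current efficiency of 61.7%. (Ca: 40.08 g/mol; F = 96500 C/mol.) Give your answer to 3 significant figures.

n(Ca) = 16.9 / 40.08 = 0.4217 mol
Ca²⁺ + 2e⁻ → Ca, so n(e⁻) = 2 × 0.4217 = 0.8434 mol
Q = 0.8434 × 96500 / 0.617 = 1.319×10^5 C
I = Q / t = 1.319×10^5 / 726 s = 182 A

182 A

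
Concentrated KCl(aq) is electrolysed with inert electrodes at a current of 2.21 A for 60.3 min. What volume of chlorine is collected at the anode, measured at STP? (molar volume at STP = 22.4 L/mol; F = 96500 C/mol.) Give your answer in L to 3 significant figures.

0.928 L

Charge passed = 2.21 × 3618 = 7996 C
n(e⁻) = 7996 / 96500 = 0.08286 mol
2Cl⁻ → Cl₂ + 2e⁻, so n(Cl₂) = 0.08286 / 2 = 0.04143 mol
V = 0.04143 × 22.4 = 0.9280 L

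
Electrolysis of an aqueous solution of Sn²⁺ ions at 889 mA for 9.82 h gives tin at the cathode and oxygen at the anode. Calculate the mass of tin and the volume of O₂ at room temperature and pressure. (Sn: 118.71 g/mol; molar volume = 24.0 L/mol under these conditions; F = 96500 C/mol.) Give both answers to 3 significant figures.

Q = 0.889 × 35352 = 31430 C; n(e⁻) = 31430 / 96500 = 0.3257 mol
Cathode: Sn²⁺ + 2e⁻ → Sn → n(Sn) = 0.3257/2 = 0.1629 mol → 19.3 g
Anode: 2H₂O → O₂ + 4H⁺ + 4e⁻ → n(O₂) = 0.3257/4 = 0.08143 mol → 1.95 L

19.3 g Sn; 1.95 L O₂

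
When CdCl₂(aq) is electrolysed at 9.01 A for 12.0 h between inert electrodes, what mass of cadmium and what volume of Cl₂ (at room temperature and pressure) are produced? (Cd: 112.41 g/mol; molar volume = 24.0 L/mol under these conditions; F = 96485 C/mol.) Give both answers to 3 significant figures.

227 g Cd; 48.4 L Cl₂

Q = 9.01 × 43200 = 3.892×10^5 C; n(e⁻) = 3.892×10^5 / 96485 = 4.034 mol
Cathode: Cd²⁺ + 2e⁻ → Cd → n(Cd) = 4.034/2 = 2.017 mol → 227 g
Anode: 2Cl⁻ → Cl₂ + 2e⁻ → n(Cl₂) = 4.034/2 = 2.017 mol → 48.4 L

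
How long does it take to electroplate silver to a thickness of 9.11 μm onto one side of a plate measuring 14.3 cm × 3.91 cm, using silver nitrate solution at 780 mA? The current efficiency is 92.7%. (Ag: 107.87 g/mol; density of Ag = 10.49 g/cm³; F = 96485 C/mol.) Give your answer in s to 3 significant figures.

Plated area = 14.3 × 3.91 = 55.91 cm²
Volume = 55.91 × 9.11×10⁻⁴ cm = 0.05093 cm³
m(Ag) = 0.05093 × 10.49 = 0.5343 g
n(Ag) = 0.5343 / 107.87 = 0.004953 mol; n(e⁻) = 0.004953 mol
Q = 0.004953 × 96485 / 0.927 = 515.5 C
t = 515.5 / 0.780 = 660.9 s

661 s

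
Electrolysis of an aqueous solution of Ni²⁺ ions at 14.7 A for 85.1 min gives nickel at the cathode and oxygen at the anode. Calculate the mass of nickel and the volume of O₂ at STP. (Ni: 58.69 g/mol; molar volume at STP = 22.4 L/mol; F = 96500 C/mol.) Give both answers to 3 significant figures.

Q = 14.7 × 5106 = 75060 C; n(e⁻) = 75060 / 96500 = 0.7778 mol
Cathode: Ni²⁺ + 2e⁻ → Ni → n(Ni) = 0.7778/2 = 0.3889 mol → 22.8 g
Anode: 2H₂O → O₂ + 4H⁺ + 4e⁻ → n(O₂) = 0.7778/4 = 0.1945 mol → 4.36 L

22.8 g Ni; 4.36 L O₂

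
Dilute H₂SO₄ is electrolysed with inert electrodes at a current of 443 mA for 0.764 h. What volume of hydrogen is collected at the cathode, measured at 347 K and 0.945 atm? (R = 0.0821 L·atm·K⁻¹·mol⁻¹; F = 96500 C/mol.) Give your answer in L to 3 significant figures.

Q = 0.443 A × 2750.4 s = 1218 C
n(e⁻) = Q/F = 1218/96500 = 0.01262 mol
2H⁺ + 2e⁻ → H₂, so n(H₂) = 0.01262 / 2 = 0.006310 mol
V = nRT/P = 0.006310 × 0.0821 × 347 / 0.945 = 0.1902 L

0.190 L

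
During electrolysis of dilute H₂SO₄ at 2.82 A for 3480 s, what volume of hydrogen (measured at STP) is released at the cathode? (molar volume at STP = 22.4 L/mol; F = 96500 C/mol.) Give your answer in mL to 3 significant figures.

1140 mL

Q = It = 2.82 × 3480 = 9814 C
n(e⁻) = Q/F = 9814/96500 = 0.1017 mol
2H⁺ + 2e⁻ → H₂, so n(H₂) = 0.1017 / 2 = 0.05085 mol
V = 0.05085 × 22.4 = 1.139 L
= 1140 mL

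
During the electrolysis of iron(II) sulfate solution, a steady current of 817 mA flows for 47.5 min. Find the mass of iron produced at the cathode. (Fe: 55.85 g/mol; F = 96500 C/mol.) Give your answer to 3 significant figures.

0.674 g

Q = It = 0.817 × 2850 = 2328 C
Moles of electrons = 2328 / 96500 = 0.02412 mol
Fe²⁺ + 2e⁻ → Fe, so n(Fe) = 0.02412 / 2 = 0.01206 mol
m = 0.01206 × 55.85 = 0.674 g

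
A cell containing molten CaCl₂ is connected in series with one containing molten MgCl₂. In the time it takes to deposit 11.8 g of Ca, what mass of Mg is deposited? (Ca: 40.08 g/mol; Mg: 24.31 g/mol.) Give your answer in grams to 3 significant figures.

n(Ca) = 11.8 / 40.08 = 0.2944 mol
Ca²⁺ + 2e⁻ → Ca, so n(e⁻) = 2 × 0.2944 = 0.5888 mol
In series, the same 0.5888 mol of electrons flows through the second cell.
Mg²⁺ + 2e⁻ → Mg, so n(Mg) = 0.5888 / 2 = 0.2944 mol
m(Mg) = 0.2944 × 24.31 = 7.16 g

7.16 g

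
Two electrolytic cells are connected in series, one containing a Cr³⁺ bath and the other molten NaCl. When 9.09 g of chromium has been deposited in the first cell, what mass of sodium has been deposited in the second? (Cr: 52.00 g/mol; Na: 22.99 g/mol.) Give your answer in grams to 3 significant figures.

12.1 g

n(Cr) = 9.09 / 52.00 = 0.1748 mol
Cr³⁺ + 3e⁻ → Cr, so n(e⁻) = 3 × 0.1748 = 0.5244 mol
The cells are in series, so the same charge (and hence the same n(e⁻) = 0.5244 mol) passes through both.
Na⁺ + e⁻ → Na, so n(Na) = 0.5244 mol
m(Na) = 0.5244 × 22.99 = 12.1 g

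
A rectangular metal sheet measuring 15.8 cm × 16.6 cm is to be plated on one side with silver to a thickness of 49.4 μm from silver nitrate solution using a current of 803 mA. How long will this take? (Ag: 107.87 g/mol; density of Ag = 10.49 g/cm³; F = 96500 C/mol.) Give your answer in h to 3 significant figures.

4.21 h

Plated area = 15.8 × 16.6 = 262.3 cm²
Volume = 262.3 × 49.4×10⁻⁴ cm = 1.296 cm³
m(Ag) = 1.296 × 10.49 = 13.60 g
n(Ag) = 13.60 / 107.87 = 0.1261 mol; n(e⁻) = 0.1261 mol
Q = 0.1261 × 96500 = 12170 C
t = 12170 / 0.803 = 15160 s = 4.21 h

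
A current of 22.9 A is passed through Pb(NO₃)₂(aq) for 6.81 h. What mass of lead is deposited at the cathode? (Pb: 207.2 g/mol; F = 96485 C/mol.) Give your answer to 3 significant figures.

603 g

Q = 22.9 A × 24516 s = 5.614×10^5 C
n(e⁻) = 5.614×10^5 / 96485 = 5.819 mol
Pb²⁺ + 2e⁻ → Pb, so n(Pb) = 5.819 / 2 = 2.910 mol
m = 2.910 × 207.2 = 603 g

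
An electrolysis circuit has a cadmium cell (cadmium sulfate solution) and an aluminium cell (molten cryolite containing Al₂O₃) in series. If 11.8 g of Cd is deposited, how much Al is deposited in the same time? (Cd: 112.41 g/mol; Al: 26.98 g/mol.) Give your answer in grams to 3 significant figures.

1.89 g

n(Cd) = 11.8 / 112.41 = 0.1050 mol
Cd²⁺ + 2e⁻ → Cd, so n(e⁻) = 2 × 0.1050 = 0.2100 mol
The cells are in series, so the same charge (and hence the same n(e⁻) = 0.2100 mol) passes through both.
Al³⁺ + 3e⁻ → Al, so n(Al) = 0.2100 / 3 = 0.07000 mol
m(Al) = 0.07000 × 26.98 = 1.89 g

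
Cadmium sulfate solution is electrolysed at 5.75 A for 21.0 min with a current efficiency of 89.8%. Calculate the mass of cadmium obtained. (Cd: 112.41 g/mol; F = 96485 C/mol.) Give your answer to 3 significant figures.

3.79 g

Q = 5.75 × 1260 = 7245 C
n(e⁻) = 7245 / 96485 = 0.07509 mol
Cd²⁺ + 2e⁻ → Cd, so theoretical m(Cd) = 0.03755 × 112.41 = 4.221 g
Actual mass = 89.8% × 4.221 = 3.79 g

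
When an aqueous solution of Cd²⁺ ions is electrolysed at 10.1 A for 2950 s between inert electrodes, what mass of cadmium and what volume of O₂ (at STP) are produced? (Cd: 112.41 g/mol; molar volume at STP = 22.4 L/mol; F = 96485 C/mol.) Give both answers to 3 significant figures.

Q = 10.1 × 2950 = 29800 C; n(e⁻) = 29800 / 96485 = 0.3089 mol
Cathode: Cd²⁺ + 2e⁻ → Cd → n(Cd) = 0.3089/2 = 0.1545 mol → 17.4 g
Anode: 2H₂O → O₂ + 4H⁺ + 4e⁻ → n(O₂) = 0.3089/4 = 0.07723 mol → 1.73 L

17.4 g Cd; 1.73 L O₂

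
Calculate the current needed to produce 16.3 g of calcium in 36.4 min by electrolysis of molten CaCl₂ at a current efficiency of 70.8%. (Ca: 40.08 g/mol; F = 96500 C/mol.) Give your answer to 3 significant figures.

50.8 A

n(Ca) = 16.3 / 40.08 = 0.4067 mol
Ca²⁺ + 2e⁻ → Ca, so n(e⁻) = 2 × 0.4067 = 0.8134 mol
Q = 0.8134 × 96500 / 0.708 = 1.109×10^5 C
I = Q / t = 1.109×10^5 / 2184 s = 50.8 A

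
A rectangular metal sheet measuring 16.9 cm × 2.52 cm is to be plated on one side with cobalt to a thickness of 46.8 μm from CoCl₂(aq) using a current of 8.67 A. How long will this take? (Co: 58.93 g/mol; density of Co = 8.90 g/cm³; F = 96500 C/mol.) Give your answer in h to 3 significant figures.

0.186 h

Plated area = 16.9 × 2.52 = 42.59 cm²
Volume = 42.59 × 46.8×10⁻⁴ cm = 0.1993 cm³
m(Co) = 0.1993 × 8.90 = 1.774 g
n(Co) = 1.774 / 58.93 = 0.03010 mol; n(e⁻) = 2 × 0.03010 = 0.06020 mol
Q = 0.06020 × 96500 = 5809 C
t = 5809 / 8.67 = 670.0 s = 0.186 h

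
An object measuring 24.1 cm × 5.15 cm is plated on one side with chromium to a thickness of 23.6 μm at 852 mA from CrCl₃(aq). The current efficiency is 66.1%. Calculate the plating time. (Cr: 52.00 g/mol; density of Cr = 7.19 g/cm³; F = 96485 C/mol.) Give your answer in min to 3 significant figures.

Plated area = 24.1 × 5.15 = 124.1 cm²
Volume = 124.1 × 23.6×10⁻⁴ cm = 0.2929 cm³
m(Cr) = 0.2929 × 7.19 = 2.106 g
n(Cr) = 2.106 / 52.00 = 0.04050 mol; n(e⁻) = 3 × 0.04050 = 0.1215 mol
Q = 0.1215 × 96485 / 0.661 = 17740 C
t = 17740 / 0.852 = 20820 s = 347 min

347 min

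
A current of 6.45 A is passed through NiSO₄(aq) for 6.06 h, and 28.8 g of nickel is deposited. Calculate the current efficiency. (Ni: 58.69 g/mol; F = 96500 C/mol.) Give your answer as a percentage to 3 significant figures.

Q = 6.45 × 21816 = 1.407×10^5 C
n(e⁻) = 1.407×10^5 / 96500 = 1.458 mol
Ni²⁺ + 2e⁻ → Ni, so theoretical n(Ni) = 0.7290 mol → 42.79 g
Efficiency = 28.8 / 42.79 = 0.6731 = 67.3%

67.3%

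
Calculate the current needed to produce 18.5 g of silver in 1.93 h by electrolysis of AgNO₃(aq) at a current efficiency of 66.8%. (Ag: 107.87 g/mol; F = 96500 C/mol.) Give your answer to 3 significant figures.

n(Ag) = 18.5 / 107.87 = 0.1715 mol
Ag⁺ + e⁻ → Ag, so n(e⁻) = 0.1715 mol
Q = 0.1715 × 96500 / 0.668 = 24780 C
I = Q / t = 24780 / 6948 s = 3.57 A

3.57 A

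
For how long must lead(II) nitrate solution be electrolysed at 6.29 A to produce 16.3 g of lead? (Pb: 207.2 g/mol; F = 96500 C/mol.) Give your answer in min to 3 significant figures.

n(Pb) = 16.3 / 207.2 = 0.07867 mol
Pb²⁺ + 2e⁻ → Pb, so n(e⁻) = 2 × 0.07867 = 0.1573 mol
Q = 0.1573 × 96500 = 15180 C
t = Q / I = 15180 / 6.29 = 2413 s = 40.2 min

40.2 min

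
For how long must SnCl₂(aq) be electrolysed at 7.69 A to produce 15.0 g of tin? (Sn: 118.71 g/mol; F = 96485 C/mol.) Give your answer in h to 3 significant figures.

0.881 h

n(Sn) = 15.0 / 118.71 = 0.1264 mol
Sn²⁺ + 2e⁻ → Sn, so n(e⁻) = 2 × 0.1264 = 0.2528 mol
Q = 0.2528 × 96485 = 24390 C
t = Q / I = 24390 / 7.69 = 3172 s = 0.881 h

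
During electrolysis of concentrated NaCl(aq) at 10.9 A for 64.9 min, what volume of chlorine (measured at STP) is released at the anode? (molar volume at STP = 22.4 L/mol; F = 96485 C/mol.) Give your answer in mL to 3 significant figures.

Charge passed = 10.9 × 3894 = 42440 C
n(e⁻) = Q/F = 42440/96485 = 0.4399 mol
2Cl⁻ → Cl₂ + 2e⁻, so n(Cl₂) = 0.4399 / 2 = 0.2200 mol
V = 0.2200 × 22.4 = 4.928 L
= 4930 mL

4930 mL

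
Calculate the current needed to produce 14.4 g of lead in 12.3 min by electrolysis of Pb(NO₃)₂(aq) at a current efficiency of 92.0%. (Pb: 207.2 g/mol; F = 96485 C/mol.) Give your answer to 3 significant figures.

19.8 A

n(Pb) = 14.4 / 207.2 = 0.06950 mol
Pb²⁺ + 2e⁻ → Pb, so n(e⁻) = 2 × 0.06950 = 0.1390 mol
Q = 0.1390 × 96485 / 0.920 = 14580 C
I = Q / t = 14580 / 738 s = 19.8 A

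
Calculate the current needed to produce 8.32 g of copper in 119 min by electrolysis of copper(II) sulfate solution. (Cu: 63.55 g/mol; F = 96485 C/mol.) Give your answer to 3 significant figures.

n(Cu) = 8.32 / 63.55 = 0.1309 mol
Cu²⁺ + 2e⁻ → Cu, so n(e⁻) = 2 × 0.1309 = 0.2618 mol
Q = 0.2618 × 96485 = 25260 C
I = Q / t = 25260 / 7140 s = 3.54 A

3.54 A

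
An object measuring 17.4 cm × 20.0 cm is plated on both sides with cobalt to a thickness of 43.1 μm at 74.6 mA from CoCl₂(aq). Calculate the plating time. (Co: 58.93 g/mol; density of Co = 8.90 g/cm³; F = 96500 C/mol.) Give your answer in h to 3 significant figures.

326 h

Plated area = 2 × 17.4 × 20.0 = 696.0 cm²
Volume = 696.0 × 43.1×10⁻⁴ cm = 3.000 cm³
m(Co) = 3.000 × 8.90 = 26.70 g
n(Co) = 26.70 / 58.93 = 0.4531 mol; n(e⁻) = 2 × 0.4531 = 0.9062 mol
Q = 0.9062 × 96500 = 87450 C
t = 87450 / 0.0746 = 1.172×10^6 s = 326 h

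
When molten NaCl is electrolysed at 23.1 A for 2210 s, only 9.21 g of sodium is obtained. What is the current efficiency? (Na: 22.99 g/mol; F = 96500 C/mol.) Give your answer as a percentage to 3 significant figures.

Q = 23.1 × 2210 = 51050 C
n(e⁻) = 51050 / 96500 = 0.5290 mol
Na⁺ + e⁻ → Na, so theoretical n(Na) = 0.5290 mol → 12.16 g
Efficiency = 9.21 / 12.16 = 0.7574 = 75.7%

75.7%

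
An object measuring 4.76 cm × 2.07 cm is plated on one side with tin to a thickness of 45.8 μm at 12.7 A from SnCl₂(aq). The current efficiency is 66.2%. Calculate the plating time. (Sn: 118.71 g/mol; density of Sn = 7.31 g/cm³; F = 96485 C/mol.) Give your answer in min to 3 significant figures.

1.06 min

Plated area = 4.76 × 2.07 = 9.853 cm²
Volume = 9.853 × 45.8×10⁻⁴ cm = 0.04513 cm³
m(Sn) = 0.04513 × 7.31 = 0.3299 g
n(Sn) = 0.3299 / 118.71 = 0.002779 mol; n(e⁻) = 2 × 0.002779 = 0.005558 mol
Q = 0.005558 × 96485 / 0.662 = 810.1 C
t = 810.1 / 12.7 = 63.79 s = 1.06 min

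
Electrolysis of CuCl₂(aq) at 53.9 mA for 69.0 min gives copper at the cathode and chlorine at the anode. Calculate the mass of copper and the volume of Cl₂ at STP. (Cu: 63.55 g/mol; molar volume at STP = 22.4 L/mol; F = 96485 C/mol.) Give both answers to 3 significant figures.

Q = 0.0539 × 4140 = 223.1 C; n(e⁻) = 223.1 / 96485 = 0.002312 mol
Cathode: Cu²⁺ + 2e⁻ → Cu → n(Cu) = 0.002312/2 = 0.001156 mol → 0.0735 g
Anode: 2Cl⁻ → Cl₂ + 2e⁻ → n(Cl₂) = 0.002312/2 = 0.001156 mol → 0.0259 L

0.0735 g Cu; 0.0259 L Cl₂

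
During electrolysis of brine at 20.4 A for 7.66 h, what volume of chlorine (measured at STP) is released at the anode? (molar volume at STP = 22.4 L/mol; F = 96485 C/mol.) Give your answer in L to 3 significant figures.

Q = 20.4 A × 27576 s = 5.626×10^5 C
Moles of electrons = 5.626×10^5 / 96485 = 5.831 mol
2Cl⁻ → Cl₂ + 2e⁻, so n(Cl₂) = 5.831 / 2 = 2.916 mol
V = 2.916 × 22.4 = 65.32 L

65.3 L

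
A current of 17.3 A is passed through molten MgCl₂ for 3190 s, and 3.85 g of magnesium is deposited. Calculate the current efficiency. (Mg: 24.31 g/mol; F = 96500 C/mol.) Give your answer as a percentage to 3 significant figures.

Q = 17.3 × 3190 = 55190 C
n(e⁻) = 55190 / 96500 = 0.5719 mol
Mg²⁺ + 2e⁻ → Mg, so theoretical n(Mg) = 0.2860 mol → 6.953 g
Efficiency = 3.85 / 6.953 = 0.5537 = 55.4%

55.4%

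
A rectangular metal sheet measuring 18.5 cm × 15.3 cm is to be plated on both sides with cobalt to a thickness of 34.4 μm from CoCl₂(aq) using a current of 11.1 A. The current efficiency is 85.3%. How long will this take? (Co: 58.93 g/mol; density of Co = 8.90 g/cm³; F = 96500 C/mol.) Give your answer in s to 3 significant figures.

Plated area = 2 × 18.5 × 15.3 = 566.1 cm²
Volume = 566.1 × 34.4×10⁻⁴ cm = 1.947 cm³
m(Co) = 1.947 × 8.90 = 17.33 g
n(Co) = 17.33 / 58.93 = 0.2941 mol; n(e⁻) = 2 × 0.2941 = 0.5882 mol
Q = 0.5882 × 96500 / 0.853 = 66540 C
t = 66540 / 11.1 = 5995 s

6000 s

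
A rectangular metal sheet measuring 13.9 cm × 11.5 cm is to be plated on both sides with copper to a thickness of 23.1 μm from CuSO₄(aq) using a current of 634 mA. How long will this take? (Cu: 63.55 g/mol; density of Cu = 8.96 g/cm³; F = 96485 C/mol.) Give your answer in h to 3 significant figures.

Plated area = 2 × 13.9 × 11.5 = 319.7 cm²
Volume = 319.7 × 23.1×10⁻⁴ cm = 0.7385 cm³
m(Cu) = 0.7385 × 8.96 = 6.617 g
n(Cu) = 6.617 / 63.55 = 0.1041 mol; n(e⁻) = 2 × 0.1041 = 0.2082 mol
Q = 0.2082 × 96485 = 20090 C
t = 20090 / 0.634 = 31690 s = 8.80 h

8.80 h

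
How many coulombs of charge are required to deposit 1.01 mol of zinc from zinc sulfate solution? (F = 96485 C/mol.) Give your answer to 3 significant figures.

1.95×10^5 C

Zn²⁺ + 2e⁻ → Zn, so n(e⁻) = 2 × 1.01 = 2.020 mol
Q = 2.020 × 96485 = 1.949×10^5 C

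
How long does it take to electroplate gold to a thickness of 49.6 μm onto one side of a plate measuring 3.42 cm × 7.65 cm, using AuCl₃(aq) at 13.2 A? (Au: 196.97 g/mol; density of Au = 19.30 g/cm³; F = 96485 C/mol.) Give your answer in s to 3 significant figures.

Plated area = 3.42 × 7.65 = 26.16 cm²
Volume = 26.16 × 49.6×10⁻⁴ cm = 0.1298 cm³
m(Au) = 0.1298 × 19.30 = 2.505 g
n(Au) = 2.505 / 196.97 = 0.01272 mol; n(e⁻) = 3 × 0.01272 = 0.03816 mol
Q = 0.03816 × 96485 = 3682 C
t = 3682 / 13.2 = 278.9 s

279 s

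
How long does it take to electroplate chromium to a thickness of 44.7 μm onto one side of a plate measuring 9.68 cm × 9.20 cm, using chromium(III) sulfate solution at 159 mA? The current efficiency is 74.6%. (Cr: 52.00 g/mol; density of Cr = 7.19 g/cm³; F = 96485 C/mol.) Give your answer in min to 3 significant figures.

2240 min

Plated area = 9.68 × 9.20 = 89.06 cm²
Volume = 89.06 × 44.7×10⁻⁴ cm = 0.3981 cm³
m(Cr) = 0.3981 × 7.19 = 2.862 g
n(Cr) = 2.862 / 52.00 = 0.05504 mol; n(e⁻) = 3 × 0.05504 = 0.1651 mol
Q = 0.1651 × 96485 / 0.746 = 21350 C
t = 21350 / 0.159 = 1.343×10^5 s = 2240 min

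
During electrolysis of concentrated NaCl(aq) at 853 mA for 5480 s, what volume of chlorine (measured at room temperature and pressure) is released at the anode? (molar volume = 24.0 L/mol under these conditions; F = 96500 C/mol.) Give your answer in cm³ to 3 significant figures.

Q = It = 0.853 × 5480 = 4674 C
n(e⁻) = Q/F = 4674/96500 = 0.04844 mol
2Cl⁻ → Cl₂ + 2e⁻, so n(Cl₂) = 0.04844 / 2 = 0.02422 mol
V = 0.02422 × 24.0 = 0.5813 L
= 581 cm³

581 cm³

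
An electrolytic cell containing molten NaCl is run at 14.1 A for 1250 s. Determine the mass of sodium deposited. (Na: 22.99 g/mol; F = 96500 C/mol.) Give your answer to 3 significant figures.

4.20 g

Q = 14.1 A × 1250 s = 17630 C
Moles of electrons = 17630 / 96500 = 0.1827 mol
Na⁺ + e⁻ → Na, so n(Na) = 0.1827 mol
m = 0.1827 × 22.99 = 4.20 g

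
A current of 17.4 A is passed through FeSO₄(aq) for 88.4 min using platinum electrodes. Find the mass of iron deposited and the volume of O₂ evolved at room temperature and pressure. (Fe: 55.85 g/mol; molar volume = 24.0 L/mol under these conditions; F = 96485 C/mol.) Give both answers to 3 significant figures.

Q = 17.4 × 5304 = 92290 C; n(e⁻) = 92290 / 96485 = 0.9565 mol
Cathode: Fe²⁺ + 2e⁻ → Fe → n(Fe) = 0.9565/2 = 0.4783 mol → 26.7 g
Anode: 2H₂O → O₂ + 4H⁺ + 4e⁻ → n(O₂) = 0.9565/4 = 0.2391 mol → 5.74 L

26.7 g Fe; 5.74 L O₂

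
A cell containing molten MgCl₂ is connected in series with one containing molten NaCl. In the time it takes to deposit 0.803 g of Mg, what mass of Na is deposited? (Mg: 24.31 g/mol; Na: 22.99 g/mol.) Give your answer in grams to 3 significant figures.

n(Mg) = 0.803 / 24.31 = 0.03303 mol
Mg²⁺ + 2e⁻ → Mg, so n(e⁻) = 2 × 0.03303 = 0.06606 mol
In series, the same 0.06606 mol of electrons flows through the second cell.
Na⁺ + e⁻ → Na, so n(Na) = 0.06606 mol
m(Na) = 0.06606 × 22.99 = 1.52 g

1.52 g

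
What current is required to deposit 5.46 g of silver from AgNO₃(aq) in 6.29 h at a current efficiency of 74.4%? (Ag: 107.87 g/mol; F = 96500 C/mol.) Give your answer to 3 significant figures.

n(Ag) = 5.46 / 107.87 = 0.05062 mol
Ag⁺ + e⁻ → Ag, so n(e⁻) = 0.05062 mol
Q = 0.05062 × 96500 / 0.744 = 6566 C
I = Q / t = 6566 / 22644 s = 0.290 A

0.290 A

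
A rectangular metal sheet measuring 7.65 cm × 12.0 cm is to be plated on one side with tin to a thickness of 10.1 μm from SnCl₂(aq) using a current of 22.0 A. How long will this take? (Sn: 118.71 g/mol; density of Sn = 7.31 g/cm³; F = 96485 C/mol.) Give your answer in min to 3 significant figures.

0.835 min

Plated area = 7.65 × 12.0 = 91.80 cm²
Volume = 91.80 × 10.1×10⁻⁴ cm = 0.09272 cm³
m(Sn) = 0.09272 × 7.31 = 0.6778 g
n(Sn) = 0.6778 / 118.71 = 0.005710 mol; n(e⁻) = 2 × 0.005710 = 0.01142 mol
Q = 0.01142 × 96485 = 1102 C
t = 1102 / 22.0 = 50.09 s = 0.835 min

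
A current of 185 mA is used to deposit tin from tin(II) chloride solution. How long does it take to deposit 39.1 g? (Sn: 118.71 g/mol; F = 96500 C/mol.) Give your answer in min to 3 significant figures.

5730 min

n(Sn) = 39.1 / 118.71 = 0.3294 mol
Sn²⁺ + 2e⁻ → Sn, so n(e⁻) = 2 × 0.3294 = 0.6588 mol
Q = 0.6588 × 96500 = 63570 C
t = Q / I = 63570 / 0.185 = 3.436×10^5 s = 5730 min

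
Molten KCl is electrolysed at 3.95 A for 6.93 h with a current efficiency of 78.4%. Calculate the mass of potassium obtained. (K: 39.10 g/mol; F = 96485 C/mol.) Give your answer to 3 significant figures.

31.3 g

Q = 3.95 × 24948 = 98540 C
n(e⁻) = 98540 / 96485 = 1.021 mol
K⁺ + e⁻ → K, so theoretical m(K) = 1.021 × 39.10 = 39.92 g
Actual mass = 78.4% × 39.92 = 31.3 g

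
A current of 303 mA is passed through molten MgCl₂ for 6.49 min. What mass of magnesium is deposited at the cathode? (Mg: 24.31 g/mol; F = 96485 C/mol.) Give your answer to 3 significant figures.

0.0149 g

Q = 0.303 A × 389.4 s = 118.0 C
n(e⁻) = 118.0 / 96485 = 0.001223 mol
Mg²⁺ + 2e⁻ → Mg, so n(Mg) = 0.001223 / 2 = 6.115×10^-4 mol
m = 6.115×10^-4 × 24.31 = 0.0149 g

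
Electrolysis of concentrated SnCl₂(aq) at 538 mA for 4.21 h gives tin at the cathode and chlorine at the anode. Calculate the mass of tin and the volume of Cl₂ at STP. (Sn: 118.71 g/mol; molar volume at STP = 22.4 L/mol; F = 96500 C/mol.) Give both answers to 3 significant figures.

Q = 0.538 × 15156 = 8154 C; n(e⁻) = 8154 / 96500 = 0.08450 mol
Cathode: Sn²⁺ + 2e⁻ → Sn → n(Sn) = 0.08450/2 = 0.04225 mol → 5.02 g
Anode: 2Cl⁻ → Cl₂ + 2e⁻ → n(Cl₂) = 0.08450/2 = 0.04225 mol → 0.946 L

5.02 g Sn; 0.946 L Cl₂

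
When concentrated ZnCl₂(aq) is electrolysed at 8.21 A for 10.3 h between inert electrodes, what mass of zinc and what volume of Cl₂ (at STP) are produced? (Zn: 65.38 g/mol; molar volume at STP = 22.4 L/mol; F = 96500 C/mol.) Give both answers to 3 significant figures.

Q = 8.21 × 37080 = 3.044×10^5 C; n(e⁻) = 3.044×10^5 / 96500 = 3.154 mol
Cathode: Zn²⁺ + 2e⁻ → Zn → n(Zn) = 3.154/2 = 1.577 mol → 103 g
Anode: 2Cl⁻ → Cl₂ + 2e⁻ → n(Cl₂) = 3.154/2 = 1.577 mol → 35.3 L

103 g Zn; 35.3 L Cl₂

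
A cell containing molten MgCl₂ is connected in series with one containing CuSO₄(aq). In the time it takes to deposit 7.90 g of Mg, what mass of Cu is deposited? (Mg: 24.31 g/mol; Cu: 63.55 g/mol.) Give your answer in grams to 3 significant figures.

n(Mg) = 7.90 / 24.31 = 0.3250 mol
Mg²⁺ + 2e⁻ → Mg, so n(e⁻) = 2 × 0.3250 = 0.6500 mol
Same current for the same time ⇒ same n(e⁻) = 0.6500 mol in both cells.
Cu²⁺ + 2e⁻ → Cu, so n(Cu) = 0.6500 / 2 = 0.3250 mol
m(Cu) = 0.3250 × 63.55 = 20.7 g

20.7 g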